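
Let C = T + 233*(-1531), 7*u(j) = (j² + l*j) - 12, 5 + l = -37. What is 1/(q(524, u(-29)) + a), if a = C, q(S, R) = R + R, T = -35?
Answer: -7/2493212 ≈ -2.8076e-6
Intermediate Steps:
l = -42 (l = -5 - 37 = -42)
u(j) = -12/7 - 6*j + j²/7 (u(j) = ((j² - 42*j) - 12)/7 = (-12 + j² - 42*j)/7 = -12/7 - 6*j + j²/7)
C = -356758 (C = -35 + 233*(-1531) = -35 - 356723 = -356758)
q(S, R) = 2*R
a = -356758
1/(q(524, u(-29)) + a) = 1/(2*(-12/7 - 6*(-29) + (⅐)*(-29)²) - 356758) = 1/(2*(-12/7 + 174 + (⅐)*841) - 356758) = 1/(2*(-12/7 + 174 + 841/7) - 356758) = 1/(2*(2047/7) - 356758) = 1/(4094/7 - 356758) = 1/(-2493212/7) = -7/2493212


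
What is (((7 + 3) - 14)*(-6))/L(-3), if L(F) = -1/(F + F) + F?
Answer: -144/17 ≈ -8.4706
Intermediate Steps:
L(F) = F - 1/(2*F) (L(F) = -1/(2*F) + F = F - 1/(2*F))
(((7 + 3) - 14)*(-6))/L(-3) = (((7 + 3) - 14)*(-6))/(-3 - 1/2/(-3)) = ((10 - 14)*(-6))/(-3 - 1/2*(-1/3)) = (-4*(-6))/(-3 + 1/6) = 24/(-17/6) = 24*(-6/17) = -144/17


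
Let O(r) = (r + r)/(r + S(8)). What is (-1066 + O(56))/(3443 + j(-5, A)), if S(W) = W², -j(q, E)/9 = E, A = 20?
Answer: -15976/48945 ≈ -0.32641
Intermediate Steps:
j(q, E) = -9*E
O(r) = 2*r/(64 + r) (O(r) = (r + r)/(r + 8²) = (2*r)/(r + 64) = (2*r)/(64 + r) = 2*r/(64 + r))
(-1066 + O(56))/(3443 + j(-5, A)) = (-1066 + 2*56/(64 + 56))/(3443 - 9*20) = (-1066 + 2*56/120)/(3443 - 180) = (-1066 + 2*56*(1/120))/3263 = (-1066 + 14/15)*(1/3263) = -15976/15*1/3263 = -15976/48945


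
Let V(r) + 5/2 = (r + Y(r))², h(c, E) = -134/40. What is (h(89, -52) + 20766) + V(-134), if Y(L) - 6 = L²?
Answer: 6357166883/20 ≈ 3.1786e+8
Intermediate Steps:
Y(L) = 6 + L²
h(c, E) = -67/20 (h(c, E) = -134*1/40 = -67/20)
V(r) = -5/2 + (6 + r + r²)² (V(r) = -5/2 + (r + (6 + r²))² = -5/2 + (6 + r + r²)²)
(h(89, -52) + 20766) + V(-134) = (-67/20 + 20766) + (-5/2 + (6 - 134 + (-134)²)²) = 415253/20 + (-5/2 + (6 - 134 + 17956)²) = 415253/20 + (-5/2 + 17828²) = 415253/20 + (-5/2 + 317837584) = 415253/20 + 635675163/2 = 6357166883/20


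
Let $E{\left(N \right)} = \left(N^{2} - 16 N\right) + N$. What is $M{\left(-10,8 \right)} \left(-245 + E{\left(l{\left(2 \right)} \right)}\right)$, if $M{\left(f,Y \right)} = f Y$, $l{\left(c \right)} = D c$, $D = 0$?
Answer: $19600$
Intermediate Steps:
$l{\left(c \right)} = 0$ ($l{\left(c \right)} = 0 c = 0$)
$E{\left(N \right)} = N^{2} - 15 N$
$M{\left(f,Y \right)} = Y f$
$M{\left(-10,8 \right)} \left(-245 + E{\left(l{\left(2 \right)} \right)}\right) = 8 \left(-10\right) \left(-245 + 0 \left(-15 + 0\right)\right) = - 80 \left(-245 + 0 \left(-15\right)\right) = - 80 \left(-245 + 0\right) = \left(-80\right) \left(-245\right) = 19600$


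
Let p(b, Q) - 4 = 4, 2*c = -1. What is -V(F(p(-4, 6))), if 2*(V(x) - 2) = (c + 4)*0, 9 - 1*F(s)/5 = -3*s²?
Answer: -2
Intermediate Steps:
c = -½ (c = (½)*(-1) = -½ ≈ -0.50000)
p(b, Q) = 8 (p(b, Q) = 4 + 4 = 8)
F(s) = 45 + 15*s² (F(s) = 45 - (-15)*s² = 45 + 15*s²)
V(x) = 2 (V(x) = 2 + ((-½ + 4)*0)/2 = 2 + ((7/2)*0)/2 = 2 + (½)*0 = 2 + 0 = 2)
-V(F(p(-4, 6))) = -1*2 = -2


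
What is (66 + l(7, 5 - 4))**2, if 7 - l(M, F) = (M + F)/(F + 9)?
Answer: 130321/25 ≈ 5212.8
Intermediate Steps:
l(M, F) = 7 - (F + M)/(9 + F) (l(M, F) = 7 - (M + F)/(F + 9) = 7 - (F + M)/(9 + F))
(66 + l(7, 5 - 4))**2 = (66 + (63 - 1*7 + 6*(5 - 4))/(9 + (5 - 4)))**2 = (66 + (63 - 7 + 6*1)/(9 + 1))**2 = (66 + (63 - 7 + 6)/10)**2 = (66 + (1/10)*62)**2 = (66 + 31/5)**2 = (361/5)**2 = 130321/25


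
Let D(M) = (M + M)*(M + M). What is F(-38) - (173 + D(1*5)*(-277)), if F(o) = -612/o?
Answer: 523319/19 ≈ 27543.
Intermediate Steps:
D(M) = 4*M² (D(M) = (2*M)*(2*M) = 4*M²)
F(-38) - (173 + D(1*5)*(-277)) = -612/(-38) - (173 + (4*(1*5)²)*(-277)) = -612*(-1/38) - (173 + (4*5²)*(-277)) = 306/19 - (173 + (4*25)*(-277)) = 306/19 - (173 + 100*(-277)) = 306/19 - (173 - 27700) = 306/19 - 1*(-27527) = 306/19 + 27527 = 523319/19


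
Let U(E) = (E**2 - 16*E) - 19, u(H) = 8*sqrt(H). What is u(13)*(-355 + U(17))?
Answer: -2856*sqrt(13) ≈ -10297.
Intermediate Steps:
U(E) = -19 + E**2 - 16*E
u(13)*(-355 + U(17)) = (8*sqrt(13))*(-355 + (-19 + 17**2 - 16*17)) = (8*sqrt(13))*(-355 + (-19 + 289 - 272)) = (8*sqrt(13))*(-355 - 2) = (8*sqrt(13))*(-357) = -2856*sqrt(13)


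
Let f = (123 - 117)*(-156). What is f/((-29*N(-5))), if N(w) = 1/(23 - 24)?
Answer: -936/29 ≈ -32.276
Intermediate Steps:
N(w) = -1 (N(w) = 1/(-1) = -1)
f = -936 (f = 6*(-156) = -936)
f/((-29*N(-5))) = -936/((-29*(-1))) = -936/29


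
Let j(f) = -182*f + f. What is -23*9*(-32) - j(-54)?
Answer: -3150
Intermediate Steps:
j(f) = -181*f
-23*9*(-32) - j(-54) = -23*9*(-32) - (-181)*(-54) = -207*(-32) - 1*9774 = 6624 - 9774 = -3150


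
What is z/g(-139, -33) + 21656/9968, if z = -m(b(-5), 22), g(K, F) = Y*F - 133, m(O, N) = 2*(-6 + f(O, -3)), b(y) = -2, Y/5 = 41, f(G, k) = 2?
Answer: 9331459/4297454 ≈ 2.1714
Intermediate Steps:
Y = 205 (Y = 5*41 = 205)
m(O, N) = -8 (m(O, N) = 2*(-6 + 2) = 2*(-4) = -8)
g(K, F) = -133 + 205*F (g(K, F) = 205*F - 133 = -133 + 205*F)
z = 8 (z = -1*(-8) = 8)
z/g(-139, -33) + 21656/9968 = 8/(-133 + 205*(-33)) + 21656/9968 = 8/(-133 - 6765) + 21656*(1/9968) = 8/(-6898) + 2707/1246 = 8*(-1/6898) + 2707/1246 = -4/3449 + 2707/1246 = 9331459/4297454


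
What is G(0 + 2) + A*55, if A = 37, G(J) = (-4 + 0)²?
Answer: 2051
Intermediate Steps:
G(J) = 16 (G(J) = (-4)² = 16)
G(0 + 2) + A*55 = 16 + 37*55 = 16 + 2035 = 2051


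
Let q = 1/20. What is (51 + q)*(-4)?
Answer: -1021/5 ≈ -204.20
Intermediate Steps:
q = 1/20 ≈ 0.050000
(51 + q)*(-4) = (51 + 1/20)*(-4) = (1021/20)*(-4) = -1021/5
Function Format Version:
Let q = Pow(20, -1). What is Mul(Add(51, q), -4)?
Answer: Rational(-1021, 5) ≈ -204.20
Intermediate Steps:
q = Rational(1, 20) ≈ 0.050000
Mul(Add(51, q), -4) = Mul(Add(51, Rational(1, 20)), -4) = Mul(Rational(1021, 20), -4) = Rational(-1021, 5)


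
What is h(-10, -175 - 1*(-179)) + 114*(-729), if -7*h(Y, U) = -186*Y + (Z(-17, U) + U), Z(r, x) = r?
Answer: -583589/7 ≈ -83370.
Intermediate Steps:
h(Y, U) = 17/7 - U/7 + 186*Y/7 (h(Y, U) = -(-186*Y + (-17 + U))/7 = -(-17 + U - 186*Y)/7 = 17/7 - U/7 + 186*Y/7)
h(-10, -175 - 1*(-179)) + 114*(-729) = (17/7 - (-175 - 1*(-179))/7 + (186/7)*(-10)) + 114*(-729) = (17/7 - (-175 + 179)/7 - 1860/7) - 83106 = (17/7 - 1/7*4 - 1860/7) - 83106 = (17/7 - 4/7 - 1860/7) - 83106 = -1847/7 - 83106 = -583589/7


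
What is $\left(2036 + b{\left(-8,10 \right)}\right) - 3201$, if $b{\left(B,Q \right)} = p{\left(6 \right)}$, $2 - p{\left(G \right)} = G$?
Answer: $-1169$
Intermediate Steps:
$p{\left(G \right)} = 2 - G$
$b{\left(B,Q \right)} = -4$ ($b{\left(B,Q \right)} = 2 - 6 = -4$)
$\left(2036 + b{\left(-8,10 \right)}\right) - 3201 = \left(2036 - 4\right) - 3201 = 2032 - 3201 = -1169$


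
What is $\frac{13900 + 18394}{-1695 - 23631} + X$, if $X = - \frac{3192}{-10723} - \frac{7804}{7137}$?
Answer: $- \frac{3328225447}{1607131071} \approx -2.0709$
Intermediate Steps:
$X = - \frac{60900988}{76530051}$ ($X = \left(-3192\right) \left(- \frac{1}{10723}\right) - \frac{7804}{7137} = \frac{3192}{10723} - \frac{7804}{7137} = - \frac{60900988}{76530051} \approx -0.79578$)
$\frac{13900 + 18394}{-1695 - 23631} + X = \frac{13900 + 18394}{-1695 - 23631} - \frac{60900988}{76530051} = \frac{32294}{-25326} - \frac{60900988}{76530051} = 32294 \left(- \frac{1}{25326}\right) - \frac{60900988}{76530051} = - \frac{241}{189} - \frac{60900988}{76530051} = - \frac{3328225447}{1607131071}$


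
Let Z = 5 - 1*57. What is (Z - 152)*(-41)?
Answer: 8364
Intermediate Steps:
Z = -52 (Z = 5 - 57 = -52)
(Z - 152)*(-41) = (-52 - 152)*(-41) = -204*(-41) = 8364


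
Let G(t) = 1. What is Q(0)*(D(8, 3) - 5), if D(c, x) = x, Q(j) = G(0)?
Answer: -2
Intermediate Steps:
Q(j) = 1
Q(0)*(D(8, 3) - 5) = 1*(3 - 5) = 1*(-2) = -2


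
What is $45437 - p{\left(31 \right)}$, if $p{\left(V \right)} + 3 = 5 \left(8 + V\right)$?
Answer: $45245$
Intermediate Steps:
$p{\left(V \right)} = 37 + 5 V$ ($p{\left(V \right)} = -3 + 5 \left(8 + V\right) = -3 + \left(40 + 5 V\right) = 37 + 5 V$)
$45437 - p{\left(31 \right)} = 45437 - \left(37 + 5 \cdot 31\right) = 45437 - \left(37 + 155\right) = 45437 - 192 = 45245$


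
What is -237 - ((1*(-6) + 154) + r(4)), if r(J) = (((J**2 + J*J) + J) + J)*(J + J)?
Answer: -705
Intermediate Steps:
r(J) = 2*J*(2*J + 2*J**2) (r(J) = (((J**2 + J**2) + J) + J)*(2*J) = ((2*J**2 + J) + J)*(2*J) = ((J + 2*J**2) + J)*(2*J) = (2*J + 2*J**2)*(2*J) = 2*J*(2*J + 2*J**2))
-237 - ((1*(-6) + 154) + r(4)) = -237 - ((1*(-6) + 154) + 4*4**2*(1 + 4)) = -237 - ((-6 + 154) + 4*16*5) = -237 - (148 + 320) = -237 - 1*468 = -237 - 468 = -705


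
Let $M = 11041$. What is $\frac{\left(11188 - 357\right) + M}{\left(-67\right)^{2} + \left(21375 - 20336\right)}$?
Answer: $\frac{2734}{691} \approx 3.9566$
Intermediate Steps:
$\frac{\left(11188 - 357\right) + M}{\left(-67\right)^{2} + \left(21375 - 20336\right)} = \frac{\left(11188 - 357\right) + 11041}{\left(-67\right)^{2} + \left(21375 - 20336\right)} = \frac{\left(11188 - 357\right) + 11041}{4489 + 1039} = \frac{10831 + 11041}{5528} = 21872 \cdot \frac{1}{5528} = \frac{2734}{691}$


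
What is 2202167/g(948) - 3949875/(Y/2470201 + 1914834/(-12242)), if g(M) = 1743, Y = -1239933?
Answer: 347051410683831653/13128398069262 ≈ 26435.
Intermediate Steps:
2202167/g(948) - 3949875/(Y/2470201 + 1914834/(-12242)) = 2202167/1743 - 3949875/(-1239933/2470201 + 1914834/(-12242)) = 2202167*(1/1743) - 3949875/(-1239933*1/2470201 + 1914834*(-1/12242)) = 2202167/1743 - 3949875/(-1239933/2470201 - 957417/6121) = 2202167/1743 - 3949875/(-2372602060710/15120100321) = 2202167/1743 - 3949875*(-15120100321/2372602060710) = 2202167/1743 + 1327166805675775/52724490238 = 347051410683831653/13128398069262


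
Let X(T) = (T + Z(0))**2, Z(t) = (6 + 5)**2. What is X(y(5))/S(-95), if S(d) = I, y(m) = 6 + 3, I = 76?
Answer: 4225/19 ≈ 222.37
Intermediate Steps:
Z(t) = 121 (Z(t) = 11**2 = 121)
y(m) = 9
X(T) = (121 + T)**2 (X(T) = (T + 121)**2 = (121 + T)**2)
S(d) = 76
X(y(5))/S(-95) = (121 + 9)**2/76 = 130**2*(1/76) = 16900*(1/76) = 4225/19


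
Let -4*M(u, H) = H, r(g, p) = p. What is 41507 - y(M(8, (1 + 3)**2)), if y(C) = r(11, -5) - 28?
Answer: 41540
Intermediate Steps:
M(u, H) = -H/4
y(C) = -33 (y(C) = -5 - 28 = -33)
41507 - y(M(8, (1 + 3)**2)) = 41507 - 1*(-33) = 41507 + 33 = 41540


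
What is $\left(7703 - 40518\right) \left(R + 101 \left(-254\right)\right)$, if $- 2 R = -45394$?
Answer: $97033955$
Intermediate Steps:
$R = 22697$ ($R = \left(- \frac{1}{2}\right) \left(-45394\right) = 22697$)
$\left(7703 - 40518\right) \left(R + 101 \left(-254\right)\right) = \left(7703 - 40518\right) \left(22697 + 101 \left(-254\right)\right) = - 32815 \left(22697 - 25654\right) = \left(-32815\right) \left(-2957\right) = 97033955$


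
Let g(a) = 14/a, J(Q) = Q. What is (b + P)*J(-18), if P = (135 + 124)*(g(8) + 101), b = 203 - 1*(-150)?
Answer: -970749/2 ≈ -4.8537e+5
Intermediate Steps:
b = 353 (b = 203 + 150 = 353)
P = 106449/4 (P = (135 + 124)*(14/8 + 101) = 259*(14*(⅛) + 101) = 259*(7/4 + 101) = 259*(411/4) = 106449/4 ≈ 26612.)
(b + P)*J(-18) = (353 + 106449/4)*(-18) = (107861/4)*(-18) = -970749/2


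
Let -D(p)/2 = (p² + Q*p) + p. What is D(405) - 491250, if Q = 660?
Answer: -1354710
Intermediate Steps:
D(p) = -1322*p - 2*p² (D(p) = -2*((p² + 660*p) + p) = -2*(p² + 661*p) = -1322*p - 2*p²)
D(405) - 491250 = -2*405*(661 + 405) - 491250 = -2*405*1066 - 491250 = -863460 - 491250 = -1354710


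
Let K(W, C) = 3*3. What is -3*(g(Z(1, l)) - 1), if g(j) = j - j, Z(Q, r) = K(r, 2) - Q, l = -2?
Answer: 3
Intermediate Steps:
K(W, C) = 9
Z(Q, r) = 9 - Q
g(j) = 0
-3*(g(Z(1, l)) - 1) = -3*(0 - 1) = -3*(-1) = 3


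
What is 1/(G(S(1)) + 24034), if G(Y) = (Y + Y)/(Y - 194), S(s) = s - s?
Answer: 1/24034 ≈ 4.1608e-5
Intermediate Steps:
S(s) = 0
G(Y) = 2*Y/(-194 + Y) (G(Y) = (2*Y)/(-194 + Y) = 2*Y/(-194 + Y))
1/(G(S(1)) + 24034) = 1/(2*0/(-194 + 0) + 24034) = 1/(2*0/(-194) + 24034) = 1/(2*0*(-1/194) + 24034) = 1/(0 + 24034) = 1/24034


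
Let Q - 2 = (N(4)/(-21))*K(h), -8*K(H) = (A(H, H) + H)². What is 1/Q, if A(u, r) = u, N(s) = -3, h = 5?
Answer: 14/3 ≈ 4.6667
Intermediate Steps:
K(H) = -H²/2 (K(H) = -(H + H)²/8 = -4*H²/8 = -H²/2)
Q = 3/14 (Q = 2 + (-3/(-21))*(-½*5²) = 2 + (-1/21*(-3))*(-½*25) = 2 + (⅐)*(-25/2) = 2 - 25/14 = 3/14 ≈ 0.21429)
1/Q = 1/(3/14) = 14/3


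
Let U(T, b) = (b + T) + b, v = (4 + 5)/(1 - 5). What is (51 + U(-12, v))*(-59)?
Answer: -4071/2 ≈ -2035.5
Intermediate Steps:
v = -9/4 (v = 9/(-4) = 9*(-¼) = -9/4 ≈ -2.2500)
U(T, b) = T + 2*b (U(T, b) = (T + b) + b = T + 2*b)
(51 + U(-12, v))*(-59) = (51 + (-12 + 2*(-9/4)))*(-59) = (51 + (-12 - 9/2))*(-59) = (51 - 33/2)*(-59) = (69/2)*(-59) = -4071/2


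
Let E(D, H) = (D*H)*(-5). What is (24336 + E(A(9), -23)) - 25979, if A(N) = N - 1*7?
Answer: -1413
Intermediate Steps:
A(N) = -7 + N (A(N) = N - 7 = -7 + N)
E(D, H) = -5*D*H
(24336 + E(A(9), -23)) - 25979 = (24336 - 5*(-7 + 9)*(-23)) - 25979 = (24336 - 5*2*(-23)) - 25979 = (24336 + 230) - 25979 = 24566 - 25979 = -1413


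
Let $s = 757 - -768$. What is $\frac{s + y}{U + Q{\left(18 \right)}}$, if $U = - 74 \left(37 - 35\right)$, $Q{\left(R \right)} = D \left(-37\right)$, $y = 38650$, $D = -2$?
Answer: $- \frac{40175}{74} \approx -542.91$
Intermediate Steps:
$s = 1525$ ($s = 757 + 768 = 1525$)
$Q{\left(R \right)} = 74$ ($Q{\left(R \right)} = \left(-2\right) \left(-37\right) = 74$)
$U = -148$ ($U = \left(-74\right) 2 = -148$)
$\frac{s + y}{U + Q{\left(18 \right)}} = \frac{1525 + 38650}{-148 + 74} = \frac{40175}{-74} = 40175 \left(- \frac{1}{74}\right) = - \frac{40175}{74}$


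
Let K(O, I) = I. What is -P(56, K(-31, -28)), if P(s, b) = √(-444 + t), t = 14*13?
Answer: -I*√262 ≈ -16.186*I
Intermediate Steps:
t = 182
P(s, b) = I*√262 (P(s, b) = √(-444 + 182) = √(-262) = I*√262)
-P(56, K(-31, -28)) = -I*√262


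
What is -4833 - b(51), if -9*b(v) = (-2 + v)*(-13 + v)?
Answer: -41635/9 ≈ -4626.1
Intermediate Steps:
b(v) = -(-13 + v)*(-2 + v)/9 (b(v) = -(-2 + v)*(-13 + v)/9 = -(-13 + v)*(-2 + v)/9)
-4833 - b(51) = -4833 - (-26/9 - 1/9*51**2 + (5/3)*51) = -4833 - (-26/9 - 1/9*2601 + 85) = -4833 - (-26/9 - 289 + 85) = -4833 - 1*(-1862/9) = -4833 + 1862/9 = -41635/9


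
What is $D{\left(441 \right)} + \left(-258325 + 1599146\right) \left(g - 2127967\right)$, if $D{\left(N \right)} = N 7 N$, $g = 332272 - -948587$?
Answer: $-1135818834301$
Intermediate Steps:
$g = 1280859$ ($g = 332272 + 948587 = 1280859$)
$D{\left(N \right)} = 7 N^{2}$ ($D{\left(N \right)} = 7 N N = 7 N^{2}$)
$D{\left(441 \right)} + \left(-258325 + 1599146\right) \left(g - 2127967\right) = 7 \cdot 441^{2} + \left(-258325 + 1599146\right) \left(1280859 - 2127967\right) = 7 \cdot 194481 + 1340821 \left(-847108\right) = 1361367 - 1135820195668 = -1135818834301$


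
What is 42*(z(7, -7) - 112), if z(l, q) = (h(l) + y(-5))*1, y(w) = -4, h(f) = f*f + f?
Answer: -2520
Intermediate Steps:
h(f) = f + f**2 (h(f) = f**2 + f = f + f**2)
z(l, q) = -4 + l*(1 + l) (z(l, q) = (l*(1 + l) - 4)*1 = (-4 + l*(1 + l))*1 = -4 + l*(1 + l))
42*(z(7, -7) - 112) = 42*((-4 + 7*(1 + 7)) - 112) = 42*((-4 + 7*8) - 112) = 42*((-4 + 56) - 112) = 42*(52 - 112) = 42*(-60) = -2520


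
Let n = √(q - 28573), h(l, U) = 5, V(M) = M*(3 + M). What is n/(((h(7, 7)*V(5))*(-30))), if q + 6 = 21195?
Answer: -I*√1846/3000 ≈ -0.014322*I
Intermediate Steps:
q = 21189 (q = -6 + 21195 = 21189)
n = 2*I*√1846 (n = √(21189 - 28573) = √(-7384) = 2*I*√1846 ≈ 85.93*I)
n/(((h(7, 7)*V(5))*(-30))) = (2*I*√1846)/(((5*(5*(3 + 5)))*(-30))) = (2*I*√1846)/(((5*(5*8))*(-30))) = (2*I*√1846)/(((5*40)*(-30))) = (2*I*√1846)/((200*(-30))) = (2*I*√1846)/(-6000) = (2*I*√1846)*(-1/6000) = -I*√1846/3000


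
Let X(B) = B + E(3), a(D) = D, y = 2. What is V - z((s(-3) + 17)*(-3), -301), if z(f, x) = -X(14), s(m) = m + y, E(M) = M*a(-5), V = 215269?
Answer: 215268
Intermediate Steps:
E(M) = -5*M (E(M) = M*(-5) = -5*M)
s(m) = 2 + m (s(m) = m + 2 = 2 + m)
X(B) = -15 + B (X(B) = B - 5*3 = B - 15 = -15 + B)
z(f, x) = 1 (z(f, x) = -(-15 + 14) = -1*(-1) = 1)
V - z((s(-3) + 17)*(-3), -301) = 215269 - 1*1 = 215269 - 1 = 215268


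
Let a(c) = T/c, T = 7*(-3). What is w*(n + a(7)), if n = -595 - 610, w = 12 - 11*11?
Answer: 131672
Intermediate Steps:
w = -109 (w = 12 - 121 = -109)
n = -1205
T = -21
a(c) = -21/c
w*(n + a(7)) = -109*(-1205 - 21/7) = -109*(-1205 - 21*⅐) = -109*(-1205 - 3) = -109*(-1208) = 131672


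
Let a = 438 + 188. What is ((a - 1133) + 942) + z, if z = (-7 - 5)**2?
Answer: 579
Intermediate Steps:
a = 626
z = 144 (z = (-12)**2 = 144)
((a - 1133) + 942) + z = ((626 - 1133) + 942) + 144 = (-507 + 942) + 144 = 435 + 144 = 579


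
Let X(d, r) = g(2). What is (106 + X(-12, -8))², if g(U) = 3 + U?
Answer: 12321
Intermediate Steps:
X(d, r) = 5 (X(d, r) = 3 + 2 = 5)
(106 + X(-12, -8))² = (106 + 5)² = 111² = 12321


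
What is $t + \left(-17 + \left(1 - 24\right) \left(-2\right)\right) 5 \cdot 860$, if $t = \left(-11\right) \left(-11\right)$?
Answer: $124821$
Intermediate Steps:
$t = 121$
$t + \left(-17 + \left(1 - 24\right) \left(-2\right)\right) 5 \cdot 860 = 121 + \left(-17 + \left(1 - 24\right) \left(-2\right)\right) 5 \cdot 860 = 121 + \left(-17 - -46\right) 5 \cdot 860 = 121 + \left(-17 + 46\right) 5 \cdot 860 = 121 + 29 \cdot 5 \cdot 860 = 121 + 145 \cdot 860 = 121 + 124700 = 124821$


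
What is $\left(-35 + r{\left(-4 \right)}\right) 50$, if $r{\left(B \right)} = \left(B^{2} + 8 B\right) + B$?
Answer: $-2750$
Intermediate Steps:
$r{\left(B \right)} = B^{2} + 9 B$
$\left(-35 + r{\left(-4 \right)}\right) 50 = \left(-35 - 4 \left(9 - 4\right)\right) 50 = \left(-35 - 20\right) 50 = \left(-55\right) 50 = -2750$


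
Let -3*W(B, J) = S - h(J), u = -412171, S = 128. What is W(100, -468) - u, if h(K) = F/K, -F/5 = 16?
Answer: 144657065/351 ≈ 4.1213e+5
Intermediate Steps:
F = -80 (F = -5*16 = -80)
h(K) = -80/K
W(B, J) = -128/3 - 80/(3*J) (W(B, J) = -(128 - (-80)/J)/3 = -(128 + 80/J)/3 = -128/3 - 80/(3*J))
W(100, -468) - u = (16/3)*(-5 - 8*(-468))/(-468) - 1*(-412171) = (16/3)*(-1/468)*(-5 + 3744) + 412171 = (16/3)*(-1/468)*3739 + 412171 = -14956/351 + 412171 = 144657065/351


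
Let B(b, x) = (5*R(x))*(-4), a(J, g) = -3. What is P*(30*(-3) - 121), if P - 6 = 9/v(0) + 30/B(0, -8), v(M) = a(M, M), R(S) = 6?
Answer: -2321/4 ≈ -580.25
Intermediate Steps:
B(b, x) = -120 (B(b, x) = (5*6)*(-4) = 30*(-4) = -120)
v(M) = -3
P = 11/4 (P = 6 + (9/(-3) + 30/(-120)) = 6 + (9*(-⅓) + 30*(-1/120)) = 6 + (-3 - ¼) = 6 - 13/4 = 11/4 ≈ 2.7500)
P*(30*(-3) - 121) = 11*(30*(-3) - 121)/4 = 11*(-90 - 121)/4 = (11/4)*(-211) = -2321/4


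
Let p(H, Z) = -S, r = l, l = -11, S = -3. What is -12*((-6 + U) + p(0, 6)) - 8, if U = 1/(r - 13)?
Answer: 57/2 ≈ 28.500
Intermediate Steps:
r = -11
p(H, Z) = 3 (p(H, Z) = -1*(-3) = 3)
U = -1/24 (U = 1/(-11 - 13) = 1/(-24) = -1/24 ≈ -0.041667)
-12*((-6 + U) + p(0, 6)) - 8 = -12*((-6 - 1/24) + 3) - 8 = -12*(-145/24 + 3) - 8 = -12*(-73/24) - 8 = 73/2 - 8 = 57/2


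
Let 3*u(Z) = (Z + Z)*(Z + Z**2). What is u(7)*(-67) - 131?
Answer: -52921/3 ≈ -17640.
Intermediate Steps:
u(Z) = 2*Z*(Z + Z**2)/3 (u(Z) = ((Z + Z)*(Z + Z**2))/3 = ((2*Z)*(Z + Z**2))/3 = (2*Z*(Z + Z**2))/3 = 2*Z*(Z + Z**2)/3)
u(7)*(-67) - 131 = ((2/3)*7**2*(1 + 7))*(-67) - 131 = ((2/3)*49*8)*(-67) - 131 = (784/3)*(-67) - 131 = -52528/3 - 131 = -52921/3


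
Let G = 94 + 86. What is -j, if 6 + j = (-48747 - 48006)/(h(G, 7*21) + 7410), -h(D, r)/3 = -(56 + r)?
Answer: 48289/2673 ≈ 18.065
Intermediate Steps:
G = 180
h(D, r) = 168 + 3*r (h(D, r) = -(-3)*(56 + r) = -3*(-56 - r) = 168 + 3*r)
j = -48289/2673 (j = -6 + (-48747 - 48006)/((168 + 3*(7*21)) + 7410) = -6 - 96753/((168 + 3*147) + 7410) = -6 - 96753/((168 + 441) + 7410) = -6 - 96753/(609 + 7410) = -6 - 96753/8019 = -6 - 96753*1/8019 = -6 - 32251/2673 = -48289/2673 ≈ -18.065)
-j = -1*(-48289/2673) = 48289/2673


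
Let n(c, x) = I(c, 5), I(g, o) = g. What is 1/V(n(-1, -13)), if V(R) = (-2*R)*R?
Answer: -½ ≈ -0.50000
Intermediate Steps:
n(c, x) = c
V(R) = -2*R²
1/V(n(-1, -13)) = 1/(-2*(-1)²) = 1/(-2*1) = 1/(-2) = -½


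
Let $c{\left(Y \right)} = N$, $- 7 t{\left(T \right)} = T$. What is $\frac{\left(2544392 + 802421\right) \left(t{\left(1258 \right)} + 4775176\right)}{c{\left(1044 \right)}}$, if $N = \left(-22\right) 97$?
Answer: $- \frac{5084869886721}{679} \approx -7.4888 \cdot 10^{9}$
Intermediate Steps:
$t{\left(T \right)} = - \frac{T}{7}$
$N = -2134$
$c{\left(Y \right)} = -2134$
$\frac{\left(2544392 + 802421\right) \left(t{\left(1258 \right)} + 4775176\right)}{c{\left(1044 \right)}} = \frac{\left(2544392 + 802421\right) \left(\left(- \frac{1}{7}\right) 1258 + 4775176\right)}{-2134} = 3346813 \left(- \frac{1258}{7} + 4775176\right) \left(- \frac{1}{2134}\right) = 3346813 \cdot \frac{33424974}{7} \left(- \frac{1}{2134}\right) = \frac{111867137507862}{7} \left(- \frac{1}{2134}\right) = - \frac{5084869886721}{679}$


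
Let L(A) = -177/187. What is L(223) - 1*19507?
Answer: -3647986/187 ≈ -19508.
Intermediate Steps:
L(A) = -177/187 (L(A) = -177*1/187 = -177/187)
L(223) - 1*19507 = -177/187 - 1*19507 = -177/187 - 19507 = -3647986/187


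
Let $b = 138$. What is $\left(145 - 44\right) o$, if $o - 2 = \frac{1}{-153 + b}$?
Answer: $\frac{2929}{15} \approx 195.27$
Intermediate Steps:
$o = \frac{29}{15}$ ($o = 2 + \frac{1}{-153 + 138} = 2 + \frac{1}{-15} = 2 - \frac{1}{15} = \frac{29}{15} \approx 1.9333$)
$\left(145 - 44\right) o = \left(145 - 44\right) \frac{29}{15} = 101 \cdot \frac{29}{15} = \frac{2929}{15}$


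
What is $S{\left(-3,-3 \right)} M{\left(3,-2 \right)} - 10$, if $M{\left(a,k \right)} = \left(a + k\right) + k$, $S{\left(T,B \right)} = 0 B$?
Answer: $-10$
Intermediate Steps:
$S{\left(T,B \right)} = 0$
$M{\left(a,k \right)} = a + 2 k$
$S{\left(-3,-3 \right)} M{\left(3,-2 \right)} - 10 = 0 \left(3 + 2 \left(-2\right)\right) - 10 = 0 \left(3 - 4\right) - 10 = 0 \left(-1\right) - 10 = 0 - 10 = -10$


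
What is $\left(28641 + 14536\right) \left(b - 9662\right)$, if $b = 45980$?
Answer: $1568102286$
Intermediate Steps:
$\left(28641 + 14536\right) \left(b - 9662\right) = \left(28641 + 14536\right) \left(45980 - 9662\right) = 43177 \cdot 36318 = 1568102286$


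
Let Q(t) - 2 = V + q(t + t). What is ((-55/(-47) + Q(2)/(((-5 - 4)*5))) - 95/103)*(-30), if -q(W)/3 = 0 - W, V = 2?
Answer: 46912/14523 ≈ 3.2302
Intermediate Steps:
q(W) = 3*W (q(W) = -3*(0 - W) = -(-3)*W = 3*W)
Q(t) = 4 + 6*t (Q(t) = 2 + (2 + 3*(t + t)) = 2 + (2 + 3*(2*t)) = 2 + (2 + 6*t) = 4 + 6*t)
((-55/(-47) + Q(2)/(((-5 - 4)*5))) - 95/103)*(-30) = ((-55/(-47) + (4 + 6*2)/(((-5 - 4)*5))) - 95/103)*(-30) = ((-55*(-1/47) + (4 + 12)/((-9*5))) - 95*1/103)*(-30) = ((55/47 + 16/(-45)) - 95/103)*(-30) = ((55/47 + 16*(-1/45)) - 95/103)*(-30) = ((55/47 - 16/45) - 95/103)*(-30) = (1723/2115 - 95/103)*(-30) = -23456/217845*(-30) = 46912/14523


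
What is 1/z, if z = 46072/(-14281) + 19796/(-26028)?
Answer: -92926467/370467173 ≈ -0.25084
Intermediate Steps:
z = -370467173/92926467 (z = 46072*(-1/14281) + 19796*(-1/26028) = -46072/14281 - 4949/6507 = -370467173/92926467 ≈ -3.9867)
1/z = 1/(-370467173/92926467) = -92926467/370467173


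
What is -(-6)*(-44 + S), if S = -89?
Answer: -798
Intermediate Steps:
-(-6)*(-44 + S) = -(-6)*(-44 - 89) = -(-6)*(-133) = -1*798 = -798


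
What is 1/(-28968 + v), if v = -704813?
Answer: -1/733781 ≈ -1.3628e-6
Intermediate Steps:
1/(-28968 + v) = 1/(-28968 - 704813) = 1/(-733781) = -1/733781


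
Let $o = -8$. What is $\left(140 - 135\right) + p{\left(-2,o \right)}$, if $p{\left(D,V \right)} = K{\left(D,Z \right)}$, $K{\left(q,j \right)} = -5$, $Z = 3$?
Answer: $0$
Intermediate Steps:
$p{\left(D,V \right)} = -5$
$\left(140 - 135\right) + p{\left(-2,o \right)} = \left(140 - 135\right) - 5 = 5 - 5 = 0$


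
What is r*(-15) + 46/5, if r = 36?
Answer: -2654/5 ≈ -530.80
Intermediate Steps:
r*(-15) + 46/5 = 36*(-15) + 46/5 = -540 + 46*(⅕) = -540 + 46/5 = -2654/5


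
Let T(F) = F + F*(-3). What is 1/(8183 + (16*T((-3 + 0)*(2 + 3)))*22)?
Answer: 1/18743 ≈ 5.3353e-5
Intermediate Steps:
T(F) = -2*F (T(F) = F - 3*F = -2*F)
1/(8183 + (16*T((-3 + 0)*(2 + 3)))*22) = 1/(8183 + (16*(-2*(-3 + 0)*(2 + 3)))*22) = 1/(8183 + (16*(-(-6)*5))*22) = 1/(8183 + (16*(-2*(-15)))*22) = 1/(8183 + (16*30)*22) = 1/(8183 + 480*22) = 1/(8183 + 10560) = 1/18743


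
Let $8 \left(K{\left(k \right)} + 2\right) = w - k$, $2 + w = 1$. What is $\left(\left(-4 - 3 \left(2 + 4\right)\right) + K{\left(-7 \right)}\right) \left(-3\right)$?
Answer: $\frac{279}{4} \approx 69.75$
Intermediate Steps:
$w = -1$ ($w = -2 + 1 = -1$)
$K{\left(k \right)} = - \frac{17}{8} - \frac{k}{8}$ ($K{\left(k \right)} = -2 + \frac{-1 - k}{8} = -2 - \left(\frac{1}{8} + \frac{k}{8}\right) = - \frac{17}{8} - \frac{k}{8}$)
$\left(\left(-4 - 3 \left(2 + 4\right)\right) + K{\left(-7 \right)}\right) \left(-3\right) = \left(\left(-4 - 3 \left(2 + 4\right)\right) - \frac{5}{4}\right) \left(-3\right) = \left(\left(-4 - 18\right) + \left(- \frac{17}{8} + \frac{7}{8}\right)\right) \left(-3\right) = \left(\left(-4 - 18\right) - \frac{5}{4}\right) \left(-3\right) = \left(-22 - \frac{5}{4}\right) \left(-3\right) = \left(- \frac{93}{4}\right) \left(-3\right) = \frac{279}{4}$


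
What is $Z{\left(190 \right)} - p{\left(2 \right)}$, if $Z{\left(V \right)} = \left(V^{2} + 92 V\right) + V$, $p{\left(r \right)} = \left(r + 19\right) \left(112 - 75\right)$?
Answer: $52993$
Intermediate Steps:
$p{\left(r \right)} = 703 + 37 r$ ($p{\left(r \right)} = \left(19 + r\right) 37 = 703 + 37 r$)
$Z{\left(V \right)} = V^{2} + 93 V$
$Z{\left(190 \right)} - p{\left(2 \right)} = 190 \left(93 + 190\right) - \left(703 + 37 \cdot 2\right) = 190 \cdot 283 - \left(703 + 74\right) = 53770 - 777 = 52993$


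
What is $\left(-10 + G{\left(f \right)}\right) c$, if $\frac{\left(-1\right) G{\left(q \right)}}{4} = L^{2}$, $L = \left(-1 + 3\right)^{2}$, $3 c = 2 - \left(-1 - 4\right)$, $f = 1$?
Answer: $- \frac{518}{3} \approx -172.67$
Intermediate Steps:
$c = \frac{7}{3}$ ($c = \frac{2 - \left(-1 - 4\right)}{3} = \frac{2 - -5}{3} = \frac{2 + 5}{3} = \frac{1}{3} \cdot 7 = \frac{7}{3} \approx 2.3333$)
$L = 4$ ($L = 2^{2} = 4$)
$G{\left(q \right)} = -64$ ($G{\left(q \right)} = - 4 \cdot 4^{2} = \left(-4\right) 16 = -64$)
$\left(-10 + G{\left(f \right)}\right) c = \left(-10 - 64\right) \frac{7}{3} = \left(-74\right) \frac{7}{3} = - \frac{518}{3}$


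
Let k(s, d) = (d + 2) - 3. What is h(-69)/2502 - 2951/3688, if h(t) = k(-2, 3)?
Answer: -3688013/4613688 ≈ -0.79936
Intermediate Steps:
k(s, d) = -1 + d (k(s, d) = (2 + d) - 3 = -1 + d)
h(t) = 2 (h(t) = -1 + 3 = 2)
h(-69)/2502 - 2951/3688 = 2/2502 - 2951/3688 = 2*(1/2502) - 2951*1/3688 = 1/1251 - 2951/3688 = -3688013/4613688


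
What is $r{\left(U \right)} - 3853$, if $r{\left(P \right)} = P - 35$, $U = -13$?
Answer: $-3901$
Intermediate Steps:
$r{\left(P \right)} = -35 + P$
$r{\left(U \right)} - 3853 = \left(-35 - 13\right) - 3853 = -48 - 3853 = -3901$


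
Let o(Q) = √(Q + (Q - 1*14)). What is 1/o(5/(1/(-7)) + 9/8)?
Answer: -2*I*√327/327 ≈ -0.1106*I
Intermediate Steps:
o(Q) = √(-14 + 2*Q) (o(Q) = √(Q + (Q - 14)) = √(Q + (-14 + Q)) = √(-14 + 2*Q))
1/o(5/(1/(-7)) + 9/8) = 1/(√(-14 + 2*(5/(1/(-7)) + 9/8))) = 1/(√(-14 + 2*(5/(-⅐) + 9*(⅛)))) = 1/(√(-14 + 2*(5*(-7) + 9/8))) = 1/(√(-14 + 2*(-35 + 9/8))) = 1/(√(-14 + 2*(-271/8))) = 1/(√(-14 - 271/4)) = 1/(√(-327/4)) = 1/(I*√327/2) = -2*I*√327/327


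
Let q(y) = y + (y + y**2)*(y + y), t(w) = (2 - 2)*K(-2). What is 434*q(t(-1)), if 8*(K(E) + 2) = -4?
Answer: 0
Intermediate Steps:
K(E) = -5/2 (K(E) = -2 + (1/8)*(-4) = -2 - 1/2 = -5/2)
t(w) = 0 (t(w) = (2 - 2)*(-5/2) = 0*(-5/2) = 0)
q(y) = y + 2*y*(y + y**2) (q(y) = y + (y + y**2)*(2*y) = y + 2*y*(y + y**2))
434*q(t(-1)) = 434*(0*(1 + 2*0 + 2*0**2)) = 434*(0*(1 + 0 + 2*0)) = 434*(0*(1 + 0 + 0)) = 434*(0*1) = 434*0 = 0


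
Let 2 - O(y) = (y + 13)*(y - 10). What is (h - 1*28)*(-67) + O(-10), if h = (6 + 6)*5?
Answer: -2082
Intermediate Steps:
h = 60 (h = 12*5 = 60)
O(y) = 2 - (-10 + y)*(13 + y) (O(y) = 2 - (y + 13)*(y - 10) = 2 - (13 + y)*(-10 + y) = 2 - (-10 + y)*(13 + y))
(h - 1*28)*(-67) + O(-10) = (60 - 1*28)*(-67) + (132 - 1*(-10)**2 - 3*(-10)) = (60 - 28)*(-67) + (132 - 1*100 + 30) = 32*(-67) + (132 - 100 + 30) = -2144 + 62 = -2082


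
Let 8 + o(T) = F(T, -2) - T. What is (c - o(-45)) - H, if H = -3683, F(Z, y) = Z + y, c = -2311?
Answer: 1382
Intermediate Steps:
o(T) = -10 (o(T) = -8 + ((T - 2) - T) = -8 + ((-2 + T) - T) = -8 - 2 = -10)
(c - o(-45)) - H = (-2311 - 1*(-10)) - 1*(-3683) = (-2311 + 10) + 3683 = -2301 + 3683 = 1382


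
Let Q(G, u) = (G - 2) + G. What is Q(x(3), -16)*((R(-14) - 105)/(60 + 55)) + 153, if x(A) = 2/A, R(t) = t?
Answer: 53023/345 ≈ 153.69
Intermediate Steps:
Q(G, u) = -2 + 2*G (Q(G, u) = (-2 + G) + G = -2 + 2*G)
Q(x(3), -16)*((R(-14) - 105)/(60 + 55)) + 153 = (-2 + 2*(2/3))*((-14 - 105)/(60 + 55)) + 153 = (-2 + 2*(2*(⅓)))*(-119/115) + 153 = (-2 + 2*(⅔))*(-119*1/115) + 153 = (-2 + 4/3)*(-119/115) + 153 = -⅔*(-119/115) + 153 = 238/345 + 153 = 53023/345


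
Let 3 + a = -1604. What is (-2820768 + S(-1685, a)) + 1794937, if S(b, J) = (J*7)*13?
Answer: -1172068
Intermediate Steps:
a = -1607 (a = -3 - 1604 = -1607)
S(b, J) = 91*J (S(b, J) = (7*J)*13 = 91*J)
(-2820768 + S(-1685, a)) + 1794937 = (-2820768 + 91*(-1607)) + 1794937 = (-2820768 - 146237) + 1794937 = -2967005 + 1794937 = -1172068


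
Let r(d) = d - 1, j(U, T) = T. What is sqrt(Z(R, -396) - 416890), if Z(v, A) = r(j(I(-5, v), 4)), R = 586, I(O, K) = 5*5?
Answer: I*sqrt(416887) ≈ 645.67*I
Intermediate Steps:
I(O, K) = 25
r(d) = -1 + d
Z(v, A) = 3 (Z(v, A) = -1 + 4 = 3)
sqrt(Z(R, -396) - 416890) = sqrt(3 - 416890) = sqrt(-416887) = I*sqrt(416887)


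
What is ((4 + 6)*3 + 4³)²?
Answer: 8836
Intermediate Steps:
((4 + 6)*3 + 4³)² = (10*3 + 64)² = (30 + 64)² = 94² = 8836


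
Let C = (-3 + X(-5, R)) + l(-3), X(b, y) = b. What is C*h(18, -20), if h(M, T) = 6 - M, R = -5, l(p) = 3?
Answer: 60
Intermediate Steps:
C = -5 (C = (-3 - 5) + 3 = -8 + 3 = -5)
C*h(18, -20) = -5*(6 - 1*18) = -5*(6 - 18) = -5*(-12) = 60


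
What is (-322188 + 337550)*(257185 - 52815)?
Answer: 3139531940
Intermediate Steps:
(-322188 + 337550)*(257185 - 52815) = 15362*204370 = 3139531940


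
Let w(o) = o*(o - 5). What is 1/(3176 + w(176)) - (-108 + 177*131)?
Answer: -767884487/33272 ≈ -23079.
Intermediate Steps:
w(o) = o*(-5 + o)
1/(3176 + w(176)) - (-108 + 177*131) = 1/(3176 + 176*(-5 + 176)) - (-108 + 177*131) = 1/(3176 + 176*171) - (-108 + 23187) = 1/(3176 + 30096) - 1*23079 = 1/33272 - 23079 = -767884487/33272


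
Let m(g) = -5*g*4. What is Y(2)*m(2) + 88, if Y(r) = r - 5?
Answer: 208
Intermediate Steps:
Y(r) = -5 + r
m(g) = -20*g
Y(2)*m(2) + 88 = (-5 + 2)*(-20*2) + 88 = -3*(-40) + 88 = 120 + 88 = 208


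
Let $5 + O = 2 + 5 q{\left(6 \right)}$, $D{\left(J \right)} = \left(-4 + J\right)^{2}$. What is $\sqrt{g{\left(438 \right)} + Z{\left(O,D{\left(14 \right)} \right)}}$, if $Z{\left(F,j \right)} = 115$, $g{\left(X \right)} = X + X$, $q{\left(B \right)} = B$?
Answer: $\sqrt{991} \approx 31.48$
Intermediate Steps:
$g{\left(X \right)} = 2 X$
$O = 27$ ($O = -5 + \left(2 + 5 \cdot 6\right) = -5 + \left(2 + 30\right) = -5 + 32 = 27$)
$\sqrt{g{\left(438 \right)} + Z{\left(O,D{\left(14 \right)} \right)}} = \sqrt{2 \cdot 438 + 115} = \sqrt{876 + 115} = \sqrt{991}$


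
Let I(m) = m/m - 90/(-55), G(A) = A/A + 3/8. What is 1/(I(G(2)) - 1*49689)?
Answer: -11/546550 ≈ -2.0126e-5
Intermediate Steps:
G(A) = 11/8 (G(A) = 1 + 3*(⅛) = 1 + 3/8 = 11/8)
I(m) = 29/11 (I(m) = 1 - 90*(-1/55) = 1 + 18/11 = 29/11)
1/(I(G(2)) - 1*49689) = 1/(29/11 - 1*49689) = 1/(29/11 - 49689) = 1/(-546550/11) = -11/546550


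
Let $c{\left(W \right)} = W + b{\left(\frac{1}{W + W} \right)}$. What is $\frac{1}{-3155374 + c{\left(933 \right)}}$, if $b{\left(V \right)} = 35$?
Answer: $- \frac{1}{3154406} \approx -3.1702 \cdot 10^{-7}$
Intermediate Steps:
$c{\left(W \right)} = 35 + W$ ($c{\left(W \right)} = W + 35 = 35 + W$)
$\frac{1}{-3155374 + c{\left(933 \right)}} = \frac{1}{-3155374 + \left(35 + 933\right)} = \frac{1}{-3155374 + 968} = \frac{1}{-3154406} = - \frac{1}{3154406}$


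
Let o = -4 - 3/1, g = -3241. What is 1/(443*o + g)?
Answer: -1/6342 ≈ -0.00015768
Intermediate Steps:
o = -7 (o = -4 - 3*1 = -4 - 3 = -7)
1/(443*o + g) = 1/(443*(-7) - 3241) = 1/(-3101 - 3241) = 1/(-6342) = -1/6342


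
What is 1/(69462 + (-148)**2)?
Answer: 1/91366 ≈ 1.0945e-5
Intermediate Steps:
1/(69462 + (-148)**2) = 1/(69462 + 21904) = 1/91366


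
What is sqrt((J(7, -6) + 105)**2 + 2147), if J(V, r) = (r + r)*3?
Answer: 2*sqrt(1727) ≈ 83.114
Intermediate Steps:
J(V, r) = 6*r (J(V, r) = (2*r)*3 = 6*r)
sqrt((J(7, -6) + 105)**2 + 2147) = sqrt((6*(-6) + 105)**2 + 2147) = sqrt((-36 + 105)**2 + 2147) = sqrt(69**2 + 2147) = sqrt(4761 + 2147) = sqrt(6908) = 2*sqrt(1727)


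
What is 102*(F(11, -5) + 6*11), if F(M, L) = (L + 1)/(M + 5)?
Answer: 13413/2 ≈ 6706.5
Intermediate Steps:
F(M, L) = (1 + L)/(5 + M)
102*(F(11, -5) + 6*11) = 102*((1 - 5)/(5 + 11) + 6*11) = 102*(-4/16 + 66) = 102*((1/16)*(-4) + 66) = 102*(-¼ + 66) = 102*(263/4) = 13413/2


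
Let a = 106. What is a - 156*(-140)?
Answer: 21946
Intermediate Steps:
a - 156*(-140) = 106 - 156*(-140) = 106 + 21840 = 21946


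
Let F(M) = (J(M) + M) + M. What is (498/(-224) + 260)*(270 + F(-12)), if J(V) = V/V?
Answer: 7131137/112 ≈ 63671.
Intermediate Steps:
J(V) = 1
F(M) = 1 + 2*M (F(M) = (1 + M) + M = 1 + 2*M)
(498/(-224) + 260)*(270 + F(-12)) = (498/(-224) + 260)*(270 + (1 + 2*(-12))) = (498*(-1/224) + 260)*(270 + (1 - 24)) = (-249/112 + 260)*(270 - 23) = (28871/112)*247 = 7131137/112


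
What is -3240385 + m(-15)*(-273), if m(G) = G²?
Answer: -3301810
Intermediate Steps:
-3240385 + m(-15)*(-273) = -3240385 + (-15)²*(-273) = -3240385 + 225*(-273) = -3240385 - 61425 = -3301810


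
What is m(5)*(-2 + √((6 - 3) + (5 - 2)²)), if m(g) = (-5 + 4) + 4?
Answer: -6 + 6*√3 ≈ 4.3923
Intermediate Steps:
m(g) = 3 (m(g) = -1 + 4 = 3)
m(5)*(-2 + √((6 - 3) + (5 - 2)²)) = 3*(-2 + √((6 - 3) + (5 - 2)²)) = 3*(-2 + √(3 + 3²)) = 3*(-2 + √(3 + 9)) = 3*(-2 + √12) = 3*(-2 + 2*√3) = -6 + 6*√3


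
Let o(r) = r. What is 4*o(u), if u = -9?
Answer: -36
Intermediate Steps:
4*o(u) = 4*(-9) = -36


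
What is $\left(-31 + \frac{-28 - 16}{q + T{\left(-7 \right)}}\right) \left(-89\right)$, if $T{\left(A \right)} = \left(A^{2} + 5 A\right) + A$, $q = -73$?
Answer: $\frac{8099}{3} \approx 2699.7$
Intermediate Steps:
$T{\left(A \right)} = A^{2} + 6 A$
$\left(-31 + \frac{-28 - 16}{q + T{\left(-7 \right)}}\right) \left(-89\right) = \left(-31 + \frac{-28 - 16}{-73 - 7 \left(6 - 7\right)}\right) \left(-89\right) = \left(-31 - \frac{44}{-73 - -7}\right) \left(-89\right) = \left(-31 - \frac{44}{-73 + 7}\right) \left(-89\right) = \left(-31 - \frac{44}{-66}\right) \left(-89\right) = \left(-31 - - \frac{2}{3}\right) \left(-89\right) = \left(-31 + \frac{2}{3}\right) \left(-89\right) = \left(- \frac{91}{3}\right) \left(-89\right) = \frac{8099}{3}$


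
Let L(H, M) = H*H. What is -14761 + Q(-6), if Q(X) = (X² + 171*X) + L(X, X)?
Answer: -15715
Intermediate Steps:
L(H, M) = H²
Q(X) = 2*X² + 171*X (Q(X) = (X² + 171*X) + X² = 2*X² + 171*X)
-14761 + Q(-6) = -14761 - 6*(171 + 2*(-6)) = -14761 - 6*(171 - 12) = -14761 - 6*159 = -14761 - 954 = -15715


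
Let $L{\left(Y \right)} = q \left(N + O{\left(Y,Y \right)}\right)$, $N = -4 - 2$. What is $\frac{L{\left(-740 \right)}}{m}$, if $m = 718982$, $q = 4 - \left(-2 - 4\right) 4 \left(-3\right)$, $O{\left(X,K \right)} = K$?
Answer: $\frac{25364}{359491} \approx 0.070555$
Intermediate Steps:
$q = -68$ ($q = 4 - \left(-6\right) 4 \left(-3\right) = 4 - \left(-24\right) \left(-3\right) = 4 - 72 = -68$)
$N = -6$
$L{\left(Y \right)} = 408 - 68 Y$ ($L{\left(Y \right)} = - 68 \left(-6 + Y\right) = 408 - 68 Y$)
$\frac{L{\left(-740 \right)}}{m} = \frac{408 - -50320}{718982} = \left(408 + 50320\right) \frac{1}{718982} = 50728 \cdot \frac{1}{718982} = \frac{25364}{359491}$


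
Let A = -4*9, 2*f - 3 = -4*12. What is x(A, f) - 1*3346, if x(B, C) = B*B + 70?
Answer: -1980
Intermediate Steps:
f = -45/2 (f = 3/2 + (-4*12)/2 = 3/2 + (1/2)*(-48) = 3/2 - 24 = -45/2 ≈ -22.500)
A = -36
x(B, C) = 70 + B**2 (x(B, C) = B**2 + 70 = 70 + B**2)
x(A, f) - 1*3346 = (70 + (-36)**2) - 1*3346 = (70 + 1296) - 3346 = 1366 - 3346 = -1980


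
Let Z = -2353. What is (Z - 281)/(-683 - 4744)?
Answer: 878/1809 ≈ 0.48535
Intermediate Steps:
(Z - 281)/(-683 - 4744) = (-2353 - 281)/(-683 - 4744) = -2634/(-5427) = -2634*(-1/5427) = 878/1809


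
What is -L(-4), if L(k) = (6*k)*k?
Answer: -96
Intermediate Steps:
L(k) = 6*k**2
-L(-4) = -6*(-4)**2 = -6*16 = -1*96 = -96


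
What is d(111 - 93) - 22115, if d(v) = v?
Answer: -22097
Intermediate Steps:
d(111 - 93) - 22115 = (111 - 93) - 22115 = 18 - 22115 = -22097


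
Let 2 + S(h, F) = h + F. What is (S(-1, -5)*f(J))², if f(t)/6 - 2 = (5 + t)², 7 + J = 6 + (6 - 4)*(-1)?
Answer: 82944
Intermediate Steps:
S(h, F) = -2 + F + h (S(h, F) = -2 + (h + F) = -2 + (F + h) = -2 + F + h)
J = -3 (J = -7 + (6 + (6 - 4)*(-1)) = -7 + (6 + 2*(-1)) = -7 + (6 - 2) = -7 + 4 = -3)
f(t) = 12 + 6*(5 + t)²
(S(-1, -5)*f(J))² = ((-2 - 5 - 1)*(12 + 6*(5 - 3)²))² = (-8*(12 + 6*2²))² = (-8*(12 + 6*4))² = (-8*(12 + 24))² = (-8*36)² = (-288)² = 82944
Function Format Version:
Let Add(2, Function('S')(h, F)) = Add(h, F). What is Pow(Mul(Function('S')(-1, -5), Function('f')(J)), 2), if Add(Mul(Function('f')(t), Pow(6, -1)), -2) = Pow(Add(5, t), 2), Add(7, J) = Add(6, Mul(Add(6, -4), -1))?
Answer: 82944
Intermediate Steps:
Function('S')(h, F) = Add(-2, F, h) (Function('S')(h, F) = Add(-2, Add(h, F)) = Add(-2, Add(F, h)) = Add(-2, F, h))
J = -3 (J = Add(-7, Add(6, Mul(Add(6, -4), -1))) = Add(-7, Add(6, Mul(2, -1))) = Add(-7, Add(6, -2)) = Add(-7, 4) = -3)
Function('f')(t) = Add(12, Mul(6, Pow(Add(5, t), 2)))
Pow(Mul(Function('S')(-1, -5), Function('f')(J)), 2) = Pow(Mul(Add(-2, -5, -1), Add(12, Mul(6, Pow(Add(5, -3), 2)))), 2) = Pow(Mul(-8, Add(12, Mul(6, Pow(2, 2)))), 2) = Pow(Mul(-8, Add(12, Mul(6, 4))), 2) = Pow(Mul(-8, Add(12, 24)), 2) = Pow(Mul(-8, 36), 2) = Pow(-288, 2) = 82944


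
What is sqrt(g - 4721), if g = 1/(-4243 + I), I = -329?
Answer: I*sqrt(2741220451)/762 ≈ 68.709*I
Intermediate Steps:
g = -1/4572 (g = 1/(-4243 - 329) = 1/(-4572) = -1/4572 ≈ -0.00021872)
sqrt(g - 4721) = sqrt(-1/4572 - 4721) = sqrt(-21584413/4572) = I*sqrt(2741220451)/762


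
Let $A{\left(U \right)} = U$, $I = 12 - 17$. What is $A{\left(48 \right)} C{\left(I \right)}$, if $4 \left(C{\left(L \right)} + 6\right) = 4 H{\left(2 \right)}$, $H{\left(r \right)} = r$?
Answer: $-192$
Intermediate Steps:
$I = -5$ ($I = 12 - 17 = -5$)
$C{\left(L \right)} = -4$ ($C{\left(L \right)} = -6 + \frac{4 \cdot 2}{4} = -6 + \frac{1}{4} \cdot 8 = -6 + 2 = -4$)
$A{\left(48 \right)} C{\left(I \right)} = 48 \left(-4\right) = -192$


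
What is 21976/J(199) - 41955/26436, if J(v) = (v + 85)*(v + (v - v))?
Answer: -149180937/124504748 ≈ -1.1982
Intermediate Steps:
J(v) = v*(85 + v) (J(v) = (85 + v)*(v + 0) = (85 + v)*v = v*(85 + v))
21976/J(199) - 41955/26436 = 21976/((199*(85 + 199))) - 41955/26436 = 21976/((199*284)) - 41955*1/26436 = 21976/56516 - 13985/8812 = 21976*(1/56516) - 13985/8812 = 5494/14129 - 13985/8812 = -149180937/124504748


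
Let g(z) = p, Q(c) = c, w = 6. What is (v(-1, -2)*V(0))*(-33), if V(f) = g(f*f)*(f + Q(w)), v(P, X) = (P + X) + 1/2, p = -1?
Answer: -495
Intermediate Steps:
v(P, X) = 1/2 + P + X (v(P, X) = (P + X) + 1/2 = 1/2 + P + X)
g(z) = -1
V(f) = -6 - f (V(f) = -(f + 6) = -(6 + f) = -6 - f)
(v(-1, -2)*V(0))*(-33) = ((1/2 - 1 - 2)*(-6 - 1*0))*(-33) = -5*(-6 + 0)/2*(-33) = -5/2*(-6)*(-33) = 15*(-33) = -495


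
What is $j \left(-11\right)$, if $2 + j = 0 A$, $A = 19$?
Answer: $22$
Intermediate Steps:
$j = -2$ ($j = -2 + 0 \cdot 19 = -2 + 0 = -2$)
$j \left(-11\right) = \left(-2\right) \left(-11\right) = 22$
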